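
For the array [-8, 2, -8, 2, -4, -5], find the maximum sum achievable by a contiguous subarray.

Using Kadane's algorithm on [-8, 2, -8, 2, -4, -5]:

Scanning through the array:
Position 1 (value 2): max_ending_here = 2, max_so_far = 2
Position 2 (value -8): max_ending_here = -6, max_so_far = 2
Position 3 (value 2): max_ending_here = 2, max_so_far = 2
Position 4 (value -4): max_ending_here = -2, max_so_far = 2
Position 5 (value -5): max_ending_here = -5, max_so_far = 2

Maximum subarray: [2]
Maximum sum: 2

The maximum subarray is [2] with sum 2. This subarray runs from index 1 to index 1.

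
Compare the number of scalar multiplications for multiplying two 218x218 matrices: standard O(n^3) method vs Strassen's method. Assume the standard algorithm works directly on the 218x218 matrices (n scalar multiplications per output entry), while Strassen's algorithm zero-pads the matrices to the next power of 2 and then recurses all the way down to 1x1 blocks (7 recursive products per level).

Matrix multiplication for 218x218 matrices:

Strassen's algorithm requires power-of-2 dimensions. Pad 218x218 to 256x256 (next power of 2).

Standard algorithm: 218^3 = 10360232 multiplications
Strassen's algorithm: 7^(log2(256)) = 7^8 = 5764801 multiplications
Savings: 10360232 - 5764801 = 4595431 multiplications

Standard: 10360232 multiplications (218^3). Strassen: 5764801 multiplications (7^8, after padding to 256x256). Strassen reduces 8 recursive multiplications to 7 at each level.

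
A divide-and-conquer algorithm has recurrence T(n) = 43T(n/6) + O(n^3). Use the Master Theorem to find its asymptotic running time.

Master Theorem for T(n) = 43T(n/6) + O(n^3):

a = 43, b = 6, c = 3
log_b(a) = log_6(43) = 2.0992

Case 3: c = 3 > log_6(43) = 2.0992
T(n) = O(n^3) = O(n^3)

For T(n) = 43T(n/6) + O(n^3): log_6(43) = 2.0992. This is Case 3 of the Master Theorem (c > log_b(a), work dominated by root), giving O(n^3).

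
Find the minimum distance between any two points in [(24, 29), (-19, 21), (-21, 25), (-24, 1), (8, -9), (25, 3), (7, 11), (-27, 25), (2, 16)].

Computing all pairwise distances among 9 points:

d((24, 29), (-19, 21)) = 43.7379
d((24, 29), (-21, 25)) = 45.1774
d((24, 29), (-24, 1)) = 55.5698
d((24, 29), (8, -9)) = 41.2311
d((24, 29), (25, 3)) = 26.0192
d((24, 29), (7, 11)) = 24.7588
d((24, 29), (-27, 25)) = 51.1566
d((24, 29), (2, 16)) = 25.5539
d((-19, 21), (-21, 25)) = 4.4721 <-- minimum
d((-19, 21), (-24, 1)) = 20.6155
d((-19, 21), (8, -9)) = 40.3609
d((-19, 21), (25, 3)) = 47.5395
d((-19, 21), (7, 11)) = 27.8568
d((-19, 21), (-27, 25)) = 8.9443
d((-19, 21), (2, 16)) = 21.587
d((-21, 25), (-24, 1)) = 24.1868
d((-21, 25), (8, -9)) = 44.6878
d((-21, 25), (25, 3)) = 50.9902
d((-21, 25), (7, 11)) = 31.305
d((-21, 25), (-27, 25)) = 6.0
d((-21, 25), (2, 16)) = 24.6982
d((-24, 1), (8, -9)) = 33.5261
d((-24, 1), (25, 3)) = 49.0408
d((-24, 1), (7, 11)) = 32.573
d((-24, 1), (-27, 25)) = 24.1868
d((-24, 1), (2, 16)) = 30.0167
d((8, -9), (25, 3)) = 20.8087
d((8, -9), (7, 11)) = 20.025
d((8, -9), (-27, 25)) = 48.7955
d((8, -9), (2, 16)) = 25.7099
d((25, 3), (7, 11)) = 19.6977
d((25, 3), (-27, 25)) = 56.4624
d((25, 3), (2, 16)) = 26.4197
d((7, 11), (-27, 25)) = 36.7696
d((7, 11), (2, 16)) = 7.0711
d((-27, 25), (2, 16)) = 30.3645

Closest pair: (-19, 21) and (-21, 25) with distance 4.4721

The closest pair is (-19, 21) and (-21, 25) with Euclidean distance 4.4721. For 9 points, brute-force pairwise comparison is shown above. For large n, the divide-and-conquer algorithm (sort by x, recurse on halves, check the dividing strip) achieves O(n log n).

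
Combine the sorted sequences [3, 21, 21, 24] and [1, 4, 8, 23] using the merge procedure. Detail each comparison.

Merging process:

Compare 3 vs 1: take 1 from right. Merged: [1]
Compare 3 vs 4: take 3 from left. Merged: [1, 3]
Compare 21 vs 4: take 4 from right. Merged: [1, 3, 4]
Compare 21 vs 8: take 8 from right. Merged: [1, 3, 4, 8]
Compare 21 vs 23: take 21 from left. Merged: [1, 3, 4, 8, 21]
Compare 21 vs 23: take 21 from left. Merged: [1, 3, 4, 8, 21, 21]
Compare 24 vs 23: take 23 from right. Merged: [1, 3, 4, 8, 21, 21, 23]
Append remaining from left: [24]. Merged: [1, 3, 4, 8, 21, 21, 23, 24]

Final merged array: [1, 3, 4, 8, 21, 21, 23, 24]
Total comparisons: 7

The merged array is [1, 3, 4, 8, 21, 21, 23, 24], requiring 7 comparisons. The merge step runs in O(n) time where n is the total number of elements.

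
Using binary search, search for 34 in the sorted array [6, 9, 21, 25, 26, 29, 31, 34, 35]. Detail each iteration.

Binary search for 34 in [6, 9, 21, 25, 26, 29, 31, 34, 35]:

lo=0, hi=8, mid=4, arr[mid]=26 -> 26 < 34, search right half
lo=5, hi=8, mid=6, arr[mid]=31 -> 31 < 34, search right half
lo=7, hi=8, mid=7, arr[mid]=34 -> Found target at index 7!

Binary search finds 34 at index 7 after 3 comparisons. The search repeatedly halves the search space by comparing with the middle element.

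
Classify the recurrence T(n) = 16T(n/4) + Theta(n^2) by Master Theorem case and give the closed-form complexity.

Master Theorem for T(n) = 16T(n/4) + O(n^2):

a = 16, b = 4, c = 2
log_b(a) = log_4(16) = 2.0000

Case 2: c = 2 = log_4(16) = 2.0000
T(n) = O(n^2 log n) = O(n^2 log n)

For T(n) = 16T(n/4) + O(n^2): log_4(16) = 2.0000. This is Case 2 of the Master Theorem (c = log_b(a), equal work at all levels), giving O(n^2 log n).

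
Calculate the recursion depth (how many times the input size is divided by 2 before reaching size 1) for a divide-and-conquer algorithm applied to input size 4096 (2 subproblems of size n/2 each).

For divide and conquer with division factor 2:

Problem sizes at each level:
Level 0: 4096
Level 1: 2048
Level 2: 1024
Level 3: 512
Level 4: 256
Level 5: 128
Level 6: 64
Level 7: 32
Level 8: 16
Level 9: 8
Level 10: 4
Level 11: 2
Level 12: 1

The root is level 0 and the size-1 base case is level 12 (the tree spans levels 0 through 12, i.e. 13 levels counting the root), so the depth is the number of divisions: log_2(4096) = 12

The recursion tree depth is log_2(4096) = 12. At each level, the problem size is divided by 2, so it takes 12 divisions to reduce to a base case of size 1. The algorithm makes 2 recursive calls at each level.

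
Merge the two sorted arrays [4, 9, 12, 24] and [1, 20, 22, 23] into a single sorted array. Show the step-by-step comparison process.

Merging process:

Compare 4 vs 1: take 1 from right. Merged: [1]
Compare 4 vs 20: take 4 from left. Merged: [1, 4]
Compare 9 vs 20: take 9 from left. Merged: [1, 4, 9]
Compare 12 vs 20: take 12 from left. Merged: [1, 4, 9, 12]
Compare 24 vs 20: take 20 from right. Merged: [1, 4, 9, 12, 20]
Compare 24 vs 22: take 22 from right. Merged: [1, 4, 9, 12, 20, 22]
Compare 24 vs 23: take 23 from right. Merged: [1, 4, 9, 12, 20, 22, 23]
Append remaining from left: [24]. Merged: [1, 4, 9, 12, 20, 22, 23, 24]

Final merged array: [1, 4, 9, 12, 20, 22, 23, 24]
Total comparisons: 7

The merged array is [1, 4, 9, 12, 20, 22, 23, 24], requiring 7 comparisons. The merge step runs in O(n) time where n is the total number of elements.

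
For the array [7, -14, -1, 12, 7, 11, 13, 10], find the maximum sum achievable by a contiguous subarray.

Using Kadane's algorithm on [7, -14, -1, 12, 7, 11, 13, 10]:

Scanning through the array:
Position 1 (value -14): max_ending_here = -7, max_so_far = 7
Position 2 (value -1): max_ending_here = -1, max_so_far = 7
Position 3 (value 12): max_ending_here = 12, max_so_far = 12
Position 4 (value 7): max_ending_here = 19, max_so_far = 19
Position 5 (value 11): max_ending_here = 30, max_so_far = 30
Position 6 (value 13): max_ending_here = 43, max_so_far = 43
Position 7 (value 10): max_ending_here = 53, max_so_far = 53

Maximum subarray: [12, 7, 11, 13, 10]
Maximum sum: 53

The maximum subarray is [12, 7, 11, 13, 10] with sum 53. This subarray runs from index 3 to index 7.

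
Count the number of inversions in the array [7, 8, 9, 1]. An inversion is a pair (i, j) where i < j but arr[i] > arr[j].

Finding inversions in [7, 8, 9, 1]:

(0, 3): arr[0]=7 > arr[3]=1
(1, 3): arr[1]=8 > arr[3]=1
(2, 3): arr[2]=9 > arr[3]=1

Total inversions: 3

The array has 3 inversion(s): (0,3), (1,3), (2,3). Each pair (i,j) satisfies i < j and arr[i] > arr[j].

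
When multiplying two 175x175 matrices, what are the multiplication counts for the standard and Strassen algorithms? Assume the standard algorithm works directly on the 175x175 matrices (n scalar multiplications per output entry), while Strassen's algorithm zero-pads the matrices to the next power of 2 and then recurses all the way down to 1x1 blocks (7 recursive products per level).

Matrix multiplication for 175x175 matrices:

Strassen's algorithm requires power-of-2 dimensions. Pad 175x175 to 256x256 (next power of 2).

Standard algorithm: 175^3 = 5359375 multiplications
Strassen's algorithm: 7^(log2(256)) = 7^8 = 5764801 multiplications
Difference: 5359375 - 5764801 = -405426 (Strassen uses MORE here due to padding overhead — for small or just-over-power-of-2 n, padding can outweigh the per-level savings)

Standard: 5359375 multiplications (175^3). Strassen: 5764801 multiplications (7^8, after padding to 256x256). Strassen reduces 8 recursive multiplications to 7 at each level.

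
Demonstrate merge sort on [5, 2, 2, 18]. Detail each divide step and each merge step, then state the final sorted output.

Merge sort trace:

Split: [5, 2, 2, 18] -> [5, 2] and [2, 18]
  Split: [5, 2] -> [5] and [2]
  Merge: [5] + [2] -> [2, 5]
  Split: [2, 18] -> [2] and [18]
  Merge: [2] + [18] -> [2, 18]
Merge: [2, 5] + [2, 18] -> [2, 2, 5, 18]

Final sorted array: [2, 2, 5, 18]

The merge sort proceeds by recursively splitting the array and merging sorted halves.
After all merges, the sorted array is [2, 2, 5, 18].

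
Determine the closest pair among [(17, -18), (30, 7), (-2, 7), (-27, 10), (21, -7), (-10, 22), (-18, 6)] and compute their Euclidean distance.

Computing all pairwise distances among 7 points:

d((17, -18), (30, 7)) = 28.178
d((17, -18), (-2, 7)) = 31.4006
d((17, -18), (-27, 10)) = 52.1536
d((17, -18), (21, -7)) = 11.7047
d((17, -18), (-10, 22)) = 48.2597
d((17, -18), (-18, 6)) = 42.4382
d((30, 7), (-2, 7)) = 32.0
d((30, 7), (-27, 10)) = 57.0789
d((30, 7), (21, -7)) = 16.6433
d((30, 7), (-10, 22)) = 42.72
d((30, 7), (-18, 6)) = 48.0104
d((-2, 7), (-27, 10)) = 25.1794
d((-2, 7), (21, -7)) = 26.9258
d((-2, 7), (-10, 22)) = 17.0
d((-2, 7), (-18, 6)) = 16.0312
d((-27, 10), (21, -7)) = 50.9215
d((-27, 10), (-10, 22)) = 20.8087
d((-27, 10), (-18, 6)) = 9.8489 <-- minimum
d((21, -7), (-10, 22)) = 42.45
d((21, -7), (-18, 6)) = 41.1096
d((-10, 22), (-18, 6)) = 17.8885

Closest pair: (-27, 10) and (-18, 6) with distance 9.8489

The closest pair is (-27, 10) and (-18, 6) with Euclidean distance 9.8489. For 7 points, brute-force pairwise comparison is shown above. For large n, the divide-and-conquer algorithm (sort by x, recurse on halves, check the dividing strip) achieves O(n log n).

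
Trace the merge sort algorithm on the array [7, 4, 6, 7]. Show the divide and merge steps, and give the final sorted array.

Merge sort trace:

Split: [7, 4, 6, 7] -> [7, 4] and [6, 7]
  Split: [7, 4] -> [7] and [4]
  Merge: [7] + [4] -> [4, 7]
  Split: [6, 7] -> [6] and [7]
  Merge: [6] + [7] -> [6, 7]
Merge: [4, 7] + [6, 7] -> [4, 6, 7, 7]

Final sorted array: [4, 6, 7, 7]

The merge sort proceeds by recursively splitting the array and merging sorted halves.
After all merges, the sorted array is [4, 6, 7, 7].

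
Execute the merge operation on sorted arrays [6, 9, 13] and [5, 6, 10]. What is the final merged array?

Merging process:

Compare 6 vs 5: take 5 from right. Merged: [5]
Compare 6 vs 6: take 6 from left. Merged: [5, 6]
Compare 9 vs 6: take 6 from right. Merged: [5, 6, 6]
Compare 9 vs 10: take 9 from left. Merged: [5, 6, 6, 9]
Compare 13 vs 10: take 10 from right. Merged: [5, 6, 6, 9, 10]
Append remaining from left: [13]. Merged: [5, 6, 6, 9, 10, 13]

Final merged array: [5, 6, 6, 9, 10, 13]
Total comparisons: 5

The merged array is [5, 6, 6, 9, 10, 13], requiring 5 comparisons. The merge step runs in O(n) time where n is the total number of elements.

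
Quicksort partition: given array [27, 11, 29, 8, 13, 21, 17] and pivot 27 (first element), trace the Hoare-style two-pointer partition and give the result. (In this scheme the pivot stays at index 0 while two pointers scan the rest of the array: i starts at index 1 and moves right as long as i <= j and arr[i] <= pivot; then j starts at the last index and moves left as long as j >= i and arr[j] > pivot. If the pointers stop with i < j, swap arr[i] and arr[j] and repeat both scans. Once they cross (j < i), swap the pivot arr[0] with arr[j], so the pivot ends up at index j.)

Hoare-style two-pointer partition with pivot = 27:

Initial array: [27, 11, 29, 8, 13, 21, 17]

Pointers start at i = 1, j = 6.
i stops at index 2 (arr[2]=29 > 27), j stops at index 6 (arr[6]=17 <= 27): swap arr[2] and arr[6], array becomes [27, 11, 17, 8, 13, 21, 29]
i ends at 6, j ends at 5: the pointers have crossed (j < i), so scanning stops.

Swap pivot arr[0] with arr[5] to place pivot at position 5: [21, 11, 17, 8, 13, 27, 29]
Pivot position: 5

After partitioning with pivot 27, the array becomes [21, 11, 17, 8, 13, 27, 29]. The pivot is placed at index 5. All elements to the left of the pivot are <= 27, and all elements to the right are > 27.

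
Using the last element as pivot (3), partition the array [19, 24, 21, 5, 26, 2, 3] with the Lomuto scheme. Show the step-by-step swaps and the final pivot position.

Lomuto partition with pivot = 3:

Initial array: [19, 24, 21, 5, 26, 2, 3]

arr[0]=19 > 3: no swap
arr[1]=24 > 3: no swap
arr[2]=21 > 3: no swap
arr[3]=5 > 3: no swap
arr[4]=26 > 3: no swap
arr[5]=2 <= 3: swap with position 0, array becomes [2, 24, 21, 5, 26, 19, 3]

Place pivot at position 1: [2, 3, 21, 5, 26, 19, 24]
Pivot position: 1

After partitioning with pivot 3, the array becomes [2, 3, 21, 5, 26, 19, 24]. The pivot is placed at index 1. All elements to the left of the pivot are <= 3, and all elements to the right are > 3.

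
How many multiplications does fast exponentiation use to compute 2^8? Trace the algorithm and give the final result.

Computing 2^8 by squaring (build up from 2^1; each line after the first costs one multiplication):

2^1 = 2
2^2 = (2^1)^2 = 2^2 = 4
2^4 = (2^2)^2 = 4^2 = 16
2^8 = (2^4)^2 = 16^2 = 256

Result: 256
Multiplications needed: 3 (3 lines after 2^1)

2^8 = 256. Using exponentiation by squaring, this requires 3 multiplications. The key idea: if the exponent is even, square the half-power; if odd, multiply by the base once.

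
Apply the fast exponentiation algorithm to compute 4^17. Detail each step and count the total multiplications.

Computing 4^17 by squaring (build up from 4^1; each line after the first costs one multiplication):

4^1 = 4
4^2 = (4^1)^2 = 4^2 = 16
4^4 = (4^2)^2 = 16^2 = 256
4^8 = (4^4)^2 = 256^2 = 65536
4^16 = (4^8)^2 = 65536^2 = 4294967296
4^17 = 4 * 4^16 = 4 * 4294967296 = 17179869184

Result: 17179869184
Multiplications needed: 5 (5 lines after 4^1)

4^17 = 17179869184. Using exponentiation by squaring, this requires 5 multiplications. The key idea: if the exponent is even, square the half-power; if odd, multiply by the base once.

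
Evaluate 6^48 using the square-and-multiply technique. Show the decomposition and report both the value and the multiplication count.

Computing 6^48 by squaring (build up from 6^1; each line after the first costs one multiplication):

6^1 = 6
6^2 = (6^1)^2 = 6^2 = 36
6^3 = 6 * 6^2 = 6 * 36 = 216
6^6 = (6^3)^2 = 216^2 = 46656
6^12 = (6^6)^2 = 46656^2 = 2176782336
6^24 = (6^12)^2 = 2176782336^2 = 4738381338321616896
6^48 = (6^24)^2 = 4738381338321616896^2 = 22452257707354557240087211123792674816

Result: 22452257707354557240087211123792674816
Multiplications needed: 6 (6 lines after 6^1)

6^48 = 22452257707354557240087211123792674816. Using exponentiation by squaring, this requires 6 multiplications. The key idea: if the exponent is even, square the half-power; if odd, multiply by the base once.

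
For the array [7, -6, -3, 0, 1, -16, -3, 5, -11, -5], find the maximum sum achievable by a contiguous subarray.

Using Kadane's algorithm on [7, -6, -3, 0, 1, -16, -3, 5, -11, -5]:

Scanning through the array:
Position 1 (value -6): max_ending_here = 1, max_so_far = 7
Position 2 (value -3): max_ending_here = -2, max_so_far = 7
Position 3 (value 0): max_ending_here = 0, max_so_far = 7
Position 4 (value 1): max_ending_here = 1, max_so_far = 7
Position 5 (value -16): max_ending_here = -15, max_so_far = 7
Position 6 (value -3): max_ending_here = -3, max_so_far = 7
Position 7 (value 5): max_ending_here = 5, max_so_far = 7
Position 8 (value -11): max_ending_here = -6, max_so_far = 7
Position 9 (value -5): max_ending_here = -5, max_so_far = 7

Maximum subarray: [7]
Maximum sum: 7

The maximum subarray is [7] with sum 7. This subarray runs from index 0 to index 0.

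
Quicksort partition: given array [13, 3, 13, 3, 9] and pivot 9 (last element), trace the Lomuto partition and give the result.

Lomuto partition with pivot = 9:

Initial array: [13, 3, 13, 3, 9]

arr[0]=13 > 9: no swap
arr[1]=3 <= 9: swap with position 0, array becomes [3, 13, 13, 3, 9]
arr[2]=13 > 9: no swap
arr[3]=3 <= 9: swap with position 1, array becomes [3, 3, 13, 13, 9]

Place pivot at position 2: [3, 3, 9, 13, 13]
Pivot position: 2

After partitioning with pivot 9, the array becomes [3, 3, 9, 13, 13]. The pivot is placed at index 2. All elements to the left of the pivot are <= 9, and all elements to the right are > 9.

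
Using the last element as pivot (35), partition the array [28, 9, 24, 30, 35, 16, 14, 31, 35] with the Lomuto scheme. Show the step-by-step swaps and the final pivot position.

Lomuto partition with pivot = 35:

Initial array: [28, 9, 24, 30, 35, 16, 14, 31, 35]

arr[0]=28 <= 35: swap with position 0, array becomes [28, 9, 24, 30, 35, 16, 14, 31, 35]
arr[1]=9 <= 35: swap with position 1, array becomes [28, 9, 24, 30, 35, 16, 14, 31, 35]
arr[2]=24 <= 35: swap with position 2, array becomes [28, 9, 24, 30, 35, 16, 14, 31, 35]
arr[3]=30 <= 35: swap with position 3, array becomes [28, 9, 24, 30, 35, 16, 14, 31, 35]
arr[4]=35 <= 35: swap with position 4, array becomes [28, 9, 24, 30, 35, 16, 14, 31, 35]
arr[5]=16 <= 35: swap with position 5, array becomes [28, 9, 24, 30, 35, 16, 14, 31, 35]
arr[6]=14 <= 35: swap with position 6, array becomes [28, 9, 24, 30, 35, 16, 14, 31, 35]
arr[7]=31 <= 35: swap with position 7, array becomes [28, 9, 24, 30, 35, 16, 14, 31, 35]

Place pivot at position 8: [28, 9, 24, 30, 35, 16, 14, 31, 35]
Pivot position: 8

After partitioning with pivot 35, the array becomes [28, 9, 24, 30, 35, 16, 14, 31, 35]. The pivot is placed at index 8. All elements to the left of the pivot are <= 35, and all elements to the right are > 35.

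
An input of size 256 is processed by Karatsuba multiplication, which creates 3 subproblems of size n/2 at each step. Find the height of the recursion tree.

For divide and conquer with division factor 2:

Problem sizes at each level:
Level 0: 256
Level 1: 128
Level 2: 64
Level 3: 32
Level 4: 16
Level 5: 8
Level 6: 4
Level 7: 2
Level 8: 1

The root is level 0 and the size-1 base case is level 8 (the tree spans levels 0 through 8, i.e. 9 levels counting the root), so the depth is the number of divisions: log_2(256) = 8

The recursion tree depth is log_2(256) = 8. At each level, the problem size is divided by 2, so it takes 8 divisions to reduce to a base case of size 1. The algorithm makes 3 recursive calls at each level.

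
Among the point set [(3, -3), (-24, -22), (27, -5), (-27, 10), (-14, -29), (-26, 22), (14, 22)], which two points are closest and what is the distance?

Computing all pairwise distances among 7 points:

d((3, -3), (-24, -22)) = 33.0151
d((3, -3), (27, -5)) = 24.0832
d((3, -3), (-27, 10)) = 32.6956
d((3, -3), (-14, -29)) = 31.0644
d((3, -3), (-26, 22)) = 38.2884
d((3, -3), (14, 22)) = 27.313
d((-24, -22), (27, -5)) = 53.7587
d((-24, -22), (-27, 10)) = 32.1403
d((-24, -22), (-14, -29)) = 12.2066
d((-24, -22), (-26, 22)) = 44.0454
d((-24, -22), (14, 22)) = 58.1378
d((27, -5), (-27, 10)) = 56.0446
d((27, -5), (-14, -29)) = 47.5079
d((27, -5), (-26, 22)) = 59.4811
d((27, -5), (14, 22)) = 29.9666
d((-27, 10), (-14, -29)) = 41.1096
d((-27, 10), (-26, 22)) = 12.0416 <-- minimum
d((-27, 10), (14, 22)) = 42.72
d((-14, -29), (-26, 22)) = 52.3927
d((-14, -29), (14, 22)) = 58.1808
d((-26, 22), (14, 22)) = 40.0

Closest pair: (-27, 10) and (-26, 22) with distance 12.0416

The closest pair is (-27, 10) and (-26, 22) with Euclidean distance 12.0416. For 7 points, brute-force pairwise comparison is shown above. For large n, the divide-and-conquer algorithm (sort by x, recurse on halves, check the dividing strip) achieves O(n log n).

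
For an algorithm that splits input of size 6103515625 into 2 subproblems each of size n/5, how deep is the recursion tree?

For divide and conquer with division factor 5:

Problem sizes at each level:
Level 0: 6103515625
Level 1: 1220703125
Level 2: 244140625
Level 3: 48828125
Level 4: 9765625
Level 5: 1953125
Level 6: 390625
Level 7: 78125
Level 8: 15625
Level 9: 3125
Level 10: 625
Level 11: 125
Level 12: 25
Level 13: 5
Level 14: 1

The root is level 0 and the size-1 base case is level 14 (the tree spans levels 0 through 14, i.e. 15 levels counting the root), so the depth is the number of divisions: log_5(6103515625) = 14

The recursion tree depth is log_5(6103515625) = 14. At each level, the problem size is divided by 5, so it takes 14 divisions to reduce to a base case of size 1. The algorithm makes 2 recursive calls at each level.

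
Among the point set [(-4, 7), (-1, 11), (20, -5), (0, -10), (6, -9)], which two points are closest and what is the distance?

Computing all pairwise distances among 5 points:

d((-4, 7), (-1, 11)) = 5.0 <-- minimum
d((-4, 7), (20, -5)) = 26.8328
d((-4, 7), (0, -10)) = 17.4642
d((-4, 7), (6, -9)) = 18.868
d((-1, 11), (20, -5)) = 26.4008
d((-1, 11), (0, -10)) = 21.0238
d((-1, 11), (6, -9)) = 21.1896
d((20, -5), (0, -10)) = 20.6155
d((20, -5), (6, -9)) = 14.5602
d((0, -10), (6, -9)) = 6.0828

Closest pair: (-4, 7) and (-1, 11) with distance 5.0

The closest pair is (-4, 7) and (-1, 11) with Euclidean distance 5.0. For 5 points, brute-force pairwise comparison is shown above. For large n, the divide-and-conquer algorithm (sort by x, recurse on halves, check the dividing strip) achieves O(n log n).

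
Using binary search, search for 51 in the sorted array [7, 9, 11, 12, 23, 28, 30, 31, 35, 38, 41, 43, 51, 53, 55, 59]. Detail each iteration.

Binary search for 51 in [7, 9, 11, 12, 23, 28, 30, 31, 35, 38, 41, 43, 51, 53, 55, 59]:

lo=0, hi=15, mid=7, arr[mid]=31 -> 31 < 51, search right half
lo=8, hi=15, mid=11, arr[mid]=43 -> 43 < 51, search right half
lo=12, hi=15, mid=13, arr[mid]=53 -> 53 > 51, search left half
lo=12, hi=12, mid=12, arr[mid]=51 -> Found target at index 12!

Binary search finds 51 at index 12 after 4 comparisons. The search repeatedly halves the search space by comparing with the middle element.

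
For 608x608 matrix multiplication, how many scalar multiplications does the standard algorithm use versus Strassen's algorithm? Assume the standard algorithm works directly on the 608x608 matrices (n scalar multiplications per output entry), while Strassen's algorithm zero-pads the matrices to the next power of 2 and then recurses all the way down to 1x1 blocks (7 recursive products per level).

Matrix multiplication for 608x608 matrices:

Strassen's algorithm requires power-of-2 dimensions. Pad 608x608 to 1024x1024 (next power of 2).

Standard algorithm: 608^3 = 224755712 multiplications
Strassen's algorithm: 7^(log2(1024)) = 7^10 = 282475249 multiplications
Difference: 224755712 - 282475249 = -57719537 (Strassen uses MORE here due to padding overhead — for small or just-over-power-of-2 n, padding can outweigh the per-level savings)

Standard: 224755712 multiplications (608^3). Strassen: 282475249 multiplications (7^10, after padding to 1024x1024). Strassen reduces 8 recursive multiplications to 7 at each level.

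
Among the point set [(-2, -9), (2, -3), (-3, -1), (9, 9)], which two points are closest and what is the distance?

Computing all pairwise distances among 4 points:

d((-2, -9), (2, -3)) = 7.2111
d((-2, -9), (-3, -1)) = 8.0623
d((-2, -9), (9, 9)) = 21.095
d((2, -3), (-3, -1)) = 5.3852 <-- minimum
d((2, -3), (9, 9)) = 13.8924
d((-3, -1), (9, 9)) = 15.6205

Closest pair: (2, -3) and (-3, -1) with distance 5.3852

The closest pair is (2, -3) and (-3, -1) with Euclidean distance 5.3852. For 4 points, brute-force pairwise comparison is shown above. For large n, the divide-and-conquer algorithm (sort by x, recurse on halves, check the dividing strip) achieves O(n log n).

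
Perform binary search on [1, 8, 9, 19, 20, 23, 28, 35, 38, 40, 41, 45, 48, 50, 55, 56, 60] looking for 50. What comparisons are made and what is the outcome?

Binary search for 50 in [1, 8, 9, 19, 20, 23, 28, 35, 38, 40, 41, 45, 48, 50, 55, 56, 60]:

lo=0, hi=16, mid=8, arr[mid]=38 -> 38 < 50, search right half
lo=9, hi=16, mid=12, arr[mid]=48 -> 48 < 50, search right half
lo=13, hi=16, mid=14, arr[mid]=55 -> 55 > 50, search left half
lo=13, hi=13, mid=13, arr[mid]=50 -> Found target at index 13!

Binary search finds 50 at index 13 after 4 comparisons. The search repeatedly halves the search space by comparing with the middle element.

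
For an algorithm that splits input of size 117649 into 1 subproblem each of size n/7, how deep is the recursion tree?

For divide and conquer with division factor 7:

Problem sizes at each level:
Level 0: 117649
Level 1: 16807
Level 2: 2401
Level 3: 343
Level 4: 49
Level 5: 7
Level 6: 1

The root is level 0 and the size-1 base case is level 6 (the tree spans levels 0 through 6, i.e. 7 levels counting the root), so the depth is the number of divisions: log_7(117649) = 6

The recursion tree depth is log_7(117649) = 6. At each level, the problem size is divided by 7, so it takes 6 divisions to reduce to a base case of size 1. The algorithm makes 1 recursive call at each level.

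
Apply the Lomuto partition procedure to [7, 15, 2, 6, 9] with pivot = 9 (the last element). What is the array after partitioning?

Lomuto partition with pivot = 9:

Initial array: [7, 15, 2, 6, 9]

arr[0]=7 <= 9: swap with position 0, array becomes [7, 15, 2, 6, 9]
arr[1]=15 > 9: no swap
arr[2]=2 <= 9: swap with position 1, array becomes [7, 2, 15, 6, 9]
arr[3]=6 <= 9: swap with position 2, array becomes [7, 2, 6, 15, 9]

Place pivot at position 3: [7, 2, 6, 9, 15]
Pivot position: 3

After partitioning with pivot 9, the array becomes [7, 2, 6, 9, 15]. The pivot is placed at index 3. All elements to the left of the pivot are <= 9, and all elements to the right are > 9.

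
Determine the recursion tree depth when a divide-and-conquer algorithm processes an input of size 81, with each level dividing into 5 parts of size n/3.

For divide and conquer with division factor 3:

Problem sizes at each level:
Level 0: 81
Level 1: 27
Level 2: 9
Level 3: 3
Level 4: 1

The root is level 0 and the size-1 base case is level 4 (the tree spans levels 0 through 4, i.e. 5 levels counting the root), so the depth is the number of divisions: log_3(81) = 4

The recursion tree depth is log_3(81) = 4. At each level, the problem size is divided by 3, so it takes 4 divisions to reduce to a base case of size 1. The algorithm makes 5 recursive calls at each level.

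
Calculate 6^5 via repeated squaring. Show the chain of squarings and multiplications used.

Computing 6^5 by squaring (build up from 6^1; each line after the first costs one multiplication):

6^1 = 6
6^2 = (6^1)^2 = 6^2 = 36
6^4 = (6^2)^2 = 36^2 = 1296
6^5 = 6 * 6^4 = 6 * 1296 = 7776

Result: 7776
Multiplications needed: 3 (3 lines after 6^1)

6^5 = 7776. Using exponentiation by squaring, this requires 3 multiplications. The key idea: if the exponent is even, square the half-power; if odd, multiply by the base once.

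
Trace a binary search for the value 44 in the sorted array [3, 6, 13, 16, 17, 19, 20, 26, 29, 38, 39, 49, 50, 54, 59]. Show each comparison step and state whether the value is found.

Binary search for 44 in [3, 6, 13, 16, 17, 19, 20, 26, 29, 38, 39, 49, 50, 54, 59]:

lo=0, hi=14, mid=7, arr[mid]=26 -> 26 < 44, search right half
lo=8, hi=14, mid=11, arr[mid]=49 -> 49 > 44, search left half
lo=8, hi=10, mid=9, arr[mid]=38 -> 38 < 44, search right half
lo=10, hi=10, mid=10, arr[mid]=39 -> 39 < 44, search right half
lo=11 > hi=10, target 44 not found

Binary search determines that 44 is not in the array after 4 comparisons. The search space was exhausted without finding the target.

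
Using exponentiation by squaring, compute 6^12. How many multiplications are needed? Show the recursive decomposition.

Computing 6^12 by squaring (build up from 6^1; each line after the first costs one multiplication):

6^1 = 6
6^2 = (6^1)^2 = 6^2 = 36
6^3 = 6 * 6^2 = 6 * 36 = 216
6^6 = (6^3)^2 = 216^2 = 46656
6^12 = (6^6)^2 = 46656^2 = 2176782336

Result: 2176782336
Multiplications needed: 4 (4 lines after 6^1)

6^12 = 2176782336. Using exponentiation by squaring, this requires 4 multiplications. The key idea: if the exponent is even, square the half-power; if odd, multiply by the base once.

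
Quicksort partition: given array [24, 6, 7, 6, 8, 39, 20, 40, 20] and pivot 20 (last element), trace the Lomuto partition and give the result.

Lomuto partition with pivot = 20:

Initial array: [24, 6, 7, 6, 8, 39, 20, 40, 20]

arr[0]=24 > 20: no swap
arr[1]=6 <= 20: swap with position 0, array becomes [6, 24, 7, 6, 8, 39, 20, 40, 20]
arr[2]=7 <= 20: swap with position 1, array becomes [6, 7, 24, 6, 8, 39, 20, 40, 20]
arr[3]=6 <= 20: swap with position 2, array becomes [6, 7, 6, 24, 8, 39, 20, 40, 20]
arr[4]=8 <= 20: swap with position 3, array becomes [6, 7, 6, 8, 24, 39, 20, 40, 20]
arr[5]=39 > 20: no swap
arr[6]=20 <= 20: swap with position 4, array becomes [6, 7, 6, 8, 20, 39, 24, 40, 20]
arr[7]=40 > 20: no swap

Place pivot at position 5: [6, 7, 6, 8, 20, 20, 24, 40, 39]
Pivot position: 5

After partitioning with pivot 20, the array becomes [6, 7, 6, 8, 20, 20, 24, 40, 39]. The pivot is placed at index 5. All elements to the left of the pivot are <= 20, and all elements to the right are > 20.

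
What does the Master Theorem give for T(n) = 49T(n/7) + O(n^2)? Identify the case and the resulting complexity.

Master Theorem for T(n) = 49T(n/7) + O(n^2):

a = 49, b = 7, c = 2
log_b(a) = log_7(49) = 2.0000

Case 2: c = 2 = log_7(49) = 2.0000
T(n) = O(n^2 log n) = O(n^2 log n)

For T(n) = 49T(n/7) + O(n^2): log_7(49) = 2.0000. This is Case 2 of the Master Theorem (c = log_b(a), equal work at all levels), giving O(n^2 log n).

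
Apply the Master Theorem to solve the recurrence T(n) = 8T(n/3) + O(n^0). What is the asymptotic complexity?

Master Theorem for T(n) = 8T(n/3) + O(n^0):

a = 8, b = 3, c = 0
log_b(a) = log_3(8) = 1.8928

Case 1: c = 0 < log_3(8) = 1.8928
T(n) = O(n^(log_3 8))

For T(n) = 8T(n/3) + O(n^0): log_3(8) = 1.8928. This is Case 1 of the Master Theorem (c < log_b(a), work dominated by leaves), giving O(n^(log_3 8)).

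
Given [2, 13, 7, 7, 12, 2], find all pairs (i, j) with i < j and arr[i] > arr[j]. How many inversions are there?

Finding inversions in [2, 13, 7, 7, 12, 2]:

(1, 2): arr[1]=13 > arr[2]=7
(1, 3): arr[1]=13 > arr[3]=7
(1, 4): arr[1]=13 > arr[4]=12
(1, 5): arr[1]=13 > arr[5]=2
(2, 5): arr[2]=7 > arr[5]=2
(3, 5): arr[3]=7 > arr[5]=2
(4, 5): arr[4]=12 > arr[5]=2

Total inversions: 7

The array has 7 inversion(s): (1,2), (1,3), (1,4), (1,5), (2,5), (3,5), (4,5). Each pair (i,j) satisfies i < j and arr[i] > arr[j].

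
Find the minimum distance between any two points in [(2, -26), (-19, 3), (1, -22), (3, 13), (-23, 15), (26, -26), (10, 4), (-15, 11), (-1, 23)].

Computing all pairwise distances among 9 points:

d((2, -26), (-19, 3)) = 35.805
d((2, -26), (1, -22)) = 4.1231 <-- minimum
d((2, -26), (3, 13)) = 39.0128
d((2, -26), (-23, 15)) = 48.0208
d((2, -26), (26, -26)) = 24.0
d((2, -26), (10, 4)) = 31.0483
d((2, -26), (-15, 11)) = 40.7185
d((2, -26), (-1, 23)) = 49.0918
d((-19, 3), (1, -22)) = 32.0156
d((-19, 3), (3, 13)) = 24.1661
d((-19, 3), (-23, 15)) = 12.6491
d((-19, 3), (26, -26)) = 53.535
d((-19, 3), (10, 4)) = 29.0172
d((-19, 3), (-15, 11)) = 8.9443
d((-19, 3), (-1, 23)) = 26.9072
d((1, -22), (3, 13)) = 35.0571
d((1, -22), (-23, 15)) = 44.1022
d((1, -22), (26, -26)) = 25.318
d((1, -22), (10, 4)) = 27.5136
d((1, -22), (-15, 11)) = 36.6742
d((1, -22), (-1, 23)) = 45.0444
d((3, 13), (-23, 15)) = 26.0768
d((3, 13), (26, -26)) = 45.2769
d((3, 13), (10, 4)) = 11.4018
d((3, 13), (-15, 11)) = 18.1108
d((3, 13), (-1, 23)) = 10.7703
d((-23, 15), (26, -26)) = 63.8905
d((-23, 15), (10, 4)) = 34.7851
d((-23, 15), (-15, 11)) = 8.9443
d((-23, 15), (-1, 23)) = 23.4094
d((26, -26), (10, 4)) = 34.0
d((26, -26), (-15, 11)) = 55.2268
d((26, -26), (-1, 23)) = 55.9464
d((10, 4), (-15, 11)) = 25.9615
d((10, 4), (-1, 23)) = 21.9545
d((-15, 11), (-1, 23)) = 18.4391

Closest pair: (2, -26) and (1, -22) with distance 4.1231

The closest pair is (2, -26) and (1, -22) with Euclidean distance 4.1231. For 9 points, brute-force pairwise comparison is shown above. For large n, the divide-and-conquer algorithm (sort by x, recurse on halves, check the dividing strip) achieves O(n log n).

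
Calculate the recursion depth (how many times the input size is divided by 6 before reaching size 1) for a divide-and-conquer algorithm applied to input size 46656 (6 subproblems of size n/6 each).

For divide and conquer with division factor 6:

Problem sizes at each level:
Level 0: 46656
Level 1: 7776
Level 2: 1296
Level 3: 216
Level 4: 36
Level 5: 6
Level 6: 1

The root is level 0 and the size-1 base case is level 6 (the tree spans levels 0 through 6, i.e. 7 levels counting the root), so the depth is the number of divisions: log_6(46656) = 6

The recursion tree depth is log_6(46656) = 6. At each level, the problem size is divided by 6, so it takes 6 divisions to reduce to a base case of size 1. The algorithm makes 6 recursive calls at each level.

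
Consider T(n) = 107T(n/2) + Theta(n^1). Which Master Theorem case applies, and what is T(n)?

Master Theorem for T(n) = 107T(n/2) + O(n^1):

a = 107, b = 2, c = 1
log_b(a) = log_2(107) = 6.7415

Case 1: c = 1 < log_2(107) = 6.7415
T(n) = O(n^(log_2 107))

For T(n) = 107T(n/2) + O(n^1): log_2(107) = 6.7415. This is Case 1 of the Master Theorem (c < log_b(a), work dominated by leaves), giving O(n^(log_2 107)).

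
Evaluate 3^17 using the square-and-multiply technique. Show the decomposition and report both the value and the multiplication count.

Computing 3^17 by squaring (build up from 3^1; each line after the first costs one multiplication):

3^1 = 3
3^2 = (3^1)^2 = 3^2 = 9
3^4 = (3^2)^2 = 9^2 = 81
3^8 = (3^4)^2 = 81^2 = 6561
3^16 = (3^8)^2 = 6561^2 = 43046721
3^17 = 3 * 3^16 = 3 * 43046721 = 129140163

Result: 129140163
Multiplications needed: 5 (5 lines after 3^1)

3^17 = 129140163. Using exponentiation by squaring, this requires 5 multiplications. The key idea: if the exponent is even, square the half-power; if odd, multiply by the base once.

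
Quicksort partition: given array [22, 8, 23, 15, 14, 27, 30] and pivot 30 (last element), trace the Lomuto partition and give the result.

Lomuto partition with pivot = 30:

Initial array: [22, 8, 23, 15, 14, 27, 30]

arr[0]=22 <= 30: swap with position 0, array becomes [22, 8, 23, 15, 14, 27, 30]
arr[1]=8 <= 30: swap with position 1, array becomes [22, 8, 23, 15, 14, 27, 30]
arr[2]=23 <= 30: swap with position 2, array becomes [22, 8, 23, 15, 14, 27, 30]
arr[3]=15 <= 30: swap with position 3, array becomes [22, 8, 23, 15, 14, 27, 30]
arr[4]=14 <= 30: swap with position 4, array becomes [22, 8, 23, 15, 14, 27, 30]
arr[5]=27 <= 30: swap with position 5, array becomes [22, 8, 23, 15, 14, 27, 30]

Place pivot at position 6: [22, 8, 23, 15, 14, 27, 30]
Pivot position: 6

After partitioning with pivot 30, the array becomes [22, 8, 23, 15, 14, 27, 30]. The pivot is placed at index 6. All elements to the left of the pivot are <= 30, and all elements to the right are > 30.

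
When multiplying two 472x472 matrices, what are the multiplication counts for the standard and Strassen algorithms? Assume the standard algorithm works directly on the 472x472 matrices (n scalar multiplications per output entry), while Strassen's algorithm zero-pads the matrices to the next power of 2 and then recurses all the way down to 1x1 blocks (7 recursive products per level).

Matrix multiplication for 472x472 matrices:

Strassen's algorithm requires power-of-2 dimensions. Pad 472x472 to 512x512 (next power of 2).

Standard algorithm: 472^3 = 105154048 multiplications
Strassen's algorithm: 7^(log2(512)) = 7^9 = 40353607 multiplications
Savings: 105154048 - 40353607 = 64800441 multiplications

Standard: 105154048 multiplications (472^3). Strassen: 40353607 multiplications (7^9, after padding to 512x512). Strassen reduces 8 recursive multiplications to 7 at each level.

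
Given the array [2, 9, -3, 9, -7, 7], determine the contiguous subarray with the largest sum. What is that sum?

Using Kadane's algorithm on [2, 9, -3, 9, -7, 7]:

Scanning through the array:
Position 1 (value 9): max_ending_here = 11, max_so_far = 11
Position 2 (value -3): max_ending_here = 8, max_so_far = 11
Position 3 (value 9): max_ending_here = 17, max_so_far = 17
Position 4 (value -7): max_ending_here = 10, max_so_far = 17
Position 5 (value 7): max_ending_here = 17, max_so_far = 17

Maximum subarray: [2, 9, -3, 9]
Maximum sum: 17

The maximum subarray is [2, 9, -3, 9] with sum 17. This subarray runs from index 0 to index 3.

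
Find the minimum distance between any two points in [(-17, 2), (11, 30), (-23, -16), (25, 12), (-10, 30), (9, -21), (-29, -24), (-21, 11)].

Computing all pairwise distances among 8 points:

d((-17, 2), (11, 30)) = 39.598
d((-17, 2), (-23, -16)) = 18.9737
d((-17, 2), (25, 12)) = 43.1741
d((-17, 2), (-10, 30)) = 28.8617
d((-17, 2), (9, -21)) = 34.7131
d((-17, 2), (-29, -24)) = 28.6356
d((-17, 2), (-21, 11)) = 9.8489 <-- minimum
d((11, 30), (-23, -16)) = 57.2014
d((11, 30), (25, 12)) = 22.8035
d((11, 30), (-10, 30)) = 21.0
d((11, 30), (9, -21)) = 51.0392
d((11, 30), (-29, -24)) = 67.2012
d((11, 30), (-21, 11)) = 37.2156
d((-23, -16), (25, 12)) = 55.5698
d((-23, -16), (-10, 30)) = 47.8017
d((-23, -16), (9, -21)) = 32.3883
d((-23, -16), (-29, -24)) = 10.0
d((-23, -16), (-21, 11)) = 27.074
d((25, 12), (-10, 30)) = 39.3573
d((25, 12), (9, -21)) = 36.6742
d((25, 12), (-29, -24)) = 64.8999
d((25, 12), (-21, 11)) = 46.0109
d((-10, 30), (9, -21)) = 54.4243
d((-10, 30), (-29, -24)) = 57.2451
d((-10, 30), (-21, 11)) = 21.9545
d((9, -21), (-29, -24)) = 38.1182
d((9, -21), (-21, 11)) = 43.8634
d((-29, -24), (-21, 11)) = 35.9026

Closest pair: (-17, 2) and (-21, 11) with distance 9.8489

The closest pair is (-17, 2) and (-21, 11) with Euclidean distance 9.8489. For 8 points, brute-force pairwise comparison is shown above. For large n, the divide-and-conquer algorithm (sort by x, recurse on halves, check the dividing strip) achieves O(n log n).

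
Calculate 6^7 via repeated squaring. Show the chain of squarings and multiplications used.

Computing 6^7 by squaring (build up from 6^1; each line after the first costs one multiplication):

6^1 = 6
6^2 = (6^1)^2 = 6^2 = 36
6^3 = 6 * 6^2 = 6 * 36 = 216
6^6 = (6^3)^2 = 216^2 = 46656
6^7 = 6 * 6^6 = 6 * 46656 = 279936

Result: 279936
Multiplications needed: 4 (4 lines after 6^1)

6^7 = 279936. Using exponentiation by squaring, this requires 4 multiplications. The key idea: if the exponent is even, square the half-power; if odd, multiply by the base once.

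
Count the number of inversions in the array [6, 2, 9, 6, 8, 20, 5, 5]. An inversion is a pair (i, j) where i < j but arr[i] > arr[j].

Finding inversions in [6, 2, 9, 6, 8, 20, 5, 5]:

(0, 1): arr[0]=6 > arr[1]=2
(0, 6): arr[0]=6 > arr[6]=5
(0, 7): arr[0]=6 > arr[7]=5
(2, 3): arr[2]=9 > arr[3]=6
(2, 4): arr[2]=9 > arr[4]=8
(2, 6): arr[2]=9 > arr[6]=5
(2, 7): arr[2]=9 > arr[7]=5
(3, 6): arr[3]=6 > arr[6]=5
(3, 7): arr[3]=6 > arr[7]=5
(4, 6): arr[4]=8 > arr[6]=5
(4, 7): arr[4]=8 > arr[7]=5
(5, 6): arr[5]=20 > arr[6]=5
(5, 7): arr[5]=20 > arr[7]=5

Total inversions: 13

The array has 13 inversion(s): (0,1), (0,6), (0,7), (2,3), (2,4), (2,6), (2,7), (3,6), (3,7), (4,6), (4,7), (5,6), (5,7). Each pair (i,j) satisfies i < j and arr[i] > arr[j].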